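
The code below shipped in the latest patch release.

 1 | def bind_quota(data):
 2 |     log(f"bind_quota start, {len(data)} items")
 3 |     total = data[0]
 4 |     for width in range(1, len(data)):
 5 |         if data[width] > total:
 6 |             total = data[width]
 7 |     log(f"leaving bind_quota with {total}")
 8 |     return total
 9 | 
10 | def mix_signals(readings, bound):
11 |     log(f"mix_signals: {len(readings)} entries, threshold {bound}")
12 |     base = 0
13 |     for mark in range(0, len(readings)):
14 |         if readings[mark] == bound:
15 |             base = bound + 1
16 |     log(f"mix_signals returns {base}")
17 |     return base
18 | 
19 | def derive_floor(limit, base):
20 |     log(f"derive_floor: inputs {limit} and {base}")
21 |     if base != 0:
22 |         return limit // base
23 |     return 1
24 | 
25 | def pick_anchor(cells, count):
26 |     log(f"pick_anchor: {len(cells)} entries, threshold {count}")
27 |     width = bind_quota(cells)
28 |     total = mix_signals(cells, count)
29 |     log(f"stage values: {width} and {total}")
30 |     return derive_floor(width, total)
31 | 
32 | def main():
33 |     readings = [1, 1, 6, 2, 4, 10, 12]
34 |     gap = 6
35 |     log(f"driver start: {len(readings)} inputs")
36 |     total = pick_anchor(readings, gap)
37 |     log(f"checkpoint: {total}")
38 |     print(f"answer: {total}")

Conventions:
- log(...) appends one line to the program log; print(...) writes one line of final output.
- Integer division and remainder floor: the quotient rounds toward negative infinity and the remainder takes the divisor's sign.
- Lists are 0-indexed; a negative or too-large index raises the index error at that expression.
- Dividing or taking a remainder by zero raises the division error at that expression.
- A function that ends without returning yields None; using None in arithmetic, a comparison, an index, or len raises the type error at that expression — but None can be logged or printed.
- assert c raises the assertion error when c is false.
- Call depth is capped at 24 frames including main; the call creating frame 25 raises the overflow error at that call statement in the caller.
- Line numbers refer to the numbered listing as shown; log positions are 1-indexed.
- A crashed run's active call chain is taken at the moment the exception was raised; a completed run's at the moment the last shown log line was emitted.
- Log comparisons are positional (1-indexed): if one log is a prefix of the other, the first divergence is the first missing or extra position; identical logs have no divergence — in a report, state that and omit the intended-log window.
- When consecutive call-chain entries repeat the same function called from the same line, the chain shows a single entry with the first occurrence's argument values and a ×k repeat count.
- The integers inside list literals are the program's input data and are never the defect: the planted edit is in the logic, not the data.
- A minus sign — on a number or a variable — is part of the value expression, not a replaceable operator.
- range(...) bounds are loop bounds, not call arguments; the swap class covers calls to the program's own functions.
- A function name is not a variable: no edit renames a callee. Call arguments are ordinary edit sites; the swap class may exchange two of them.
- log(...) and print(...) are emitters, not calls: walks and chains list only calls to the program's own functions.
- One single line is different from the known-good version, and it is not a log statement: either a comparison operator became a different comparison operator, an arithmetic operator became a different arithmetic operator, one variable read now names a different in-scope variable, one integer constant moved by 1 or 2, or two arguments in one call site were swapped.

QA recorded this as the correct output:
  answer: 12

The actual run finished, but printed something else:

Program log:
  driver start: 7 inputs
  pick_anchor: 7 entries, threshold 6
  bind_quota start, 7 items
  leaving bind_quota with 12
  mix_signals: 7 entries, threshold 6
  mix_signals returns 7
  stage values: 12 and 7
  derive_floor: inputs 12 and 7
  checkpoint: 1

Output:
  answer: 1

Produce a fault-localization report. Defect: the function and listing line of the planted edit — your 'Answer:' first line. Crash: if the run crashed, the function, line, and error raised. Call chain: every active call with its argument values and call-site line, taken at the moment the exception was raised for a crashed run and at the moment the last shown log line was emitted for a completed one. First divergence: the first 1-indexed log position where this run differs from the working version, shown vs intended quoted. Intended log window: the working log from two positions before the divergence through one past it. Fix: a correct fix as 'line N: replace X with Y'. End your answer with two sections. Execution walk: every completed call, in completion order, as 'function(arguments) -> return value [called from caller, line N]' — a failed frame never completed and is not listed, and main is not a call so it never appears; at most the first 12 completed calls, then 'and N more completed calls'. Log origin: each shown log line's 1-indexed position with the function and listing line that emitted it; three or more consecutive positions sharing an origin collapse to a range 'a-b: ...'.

Answer: the defect is in mix_signals at line 15.
Key fact: Everything matches until log position 6, which reads 'mix_signals returns 7' in place of 'mix_signals returns 1'.
Call chain: main.
First divergence: position 6 — shown 'mix_signals returns 7', intended 'mix_signals returns 1'.
Intended log window:
  4: leaving bind_quota with 12
  5: mix_signals: 7 entries, threshold 6
  6: mix_signals returns 1
  7: stage values: 12 and 1
Execution walk:
  bind_quota([1, 1, 6, 2, 4, 10, 12]) -> 12  [called from pick_anchor, line 27]
  mix_signals([1, 1, 6, 2, 4, 10, 12], 6) -> 7  [called from pick_anchor, line 28]
  derive_floor(12, 7) -> 1  [called from pick_anchor, line 30]
  pick_anchor([1, 1, 6, 2, 4, 10, 12], 6) -> 1  [called from main, line 36]
Log origin:
  1: emitted by main (line 35)
  2: emitted by pick_anchor (line 26)
  3: emitted by bind_quota (line 2)
  4: emitted by bind_quota (line 7)
  5: emitted by mix_signals (line 11)
  6: emitted by mix_signals (line 16)
  7: emitted by pick_anchor (line 29)
  8: emitted by derive_floor (line 20)
  9: emitted by main (line 37)
A correct fix: line 15: replace `bound` with `base`.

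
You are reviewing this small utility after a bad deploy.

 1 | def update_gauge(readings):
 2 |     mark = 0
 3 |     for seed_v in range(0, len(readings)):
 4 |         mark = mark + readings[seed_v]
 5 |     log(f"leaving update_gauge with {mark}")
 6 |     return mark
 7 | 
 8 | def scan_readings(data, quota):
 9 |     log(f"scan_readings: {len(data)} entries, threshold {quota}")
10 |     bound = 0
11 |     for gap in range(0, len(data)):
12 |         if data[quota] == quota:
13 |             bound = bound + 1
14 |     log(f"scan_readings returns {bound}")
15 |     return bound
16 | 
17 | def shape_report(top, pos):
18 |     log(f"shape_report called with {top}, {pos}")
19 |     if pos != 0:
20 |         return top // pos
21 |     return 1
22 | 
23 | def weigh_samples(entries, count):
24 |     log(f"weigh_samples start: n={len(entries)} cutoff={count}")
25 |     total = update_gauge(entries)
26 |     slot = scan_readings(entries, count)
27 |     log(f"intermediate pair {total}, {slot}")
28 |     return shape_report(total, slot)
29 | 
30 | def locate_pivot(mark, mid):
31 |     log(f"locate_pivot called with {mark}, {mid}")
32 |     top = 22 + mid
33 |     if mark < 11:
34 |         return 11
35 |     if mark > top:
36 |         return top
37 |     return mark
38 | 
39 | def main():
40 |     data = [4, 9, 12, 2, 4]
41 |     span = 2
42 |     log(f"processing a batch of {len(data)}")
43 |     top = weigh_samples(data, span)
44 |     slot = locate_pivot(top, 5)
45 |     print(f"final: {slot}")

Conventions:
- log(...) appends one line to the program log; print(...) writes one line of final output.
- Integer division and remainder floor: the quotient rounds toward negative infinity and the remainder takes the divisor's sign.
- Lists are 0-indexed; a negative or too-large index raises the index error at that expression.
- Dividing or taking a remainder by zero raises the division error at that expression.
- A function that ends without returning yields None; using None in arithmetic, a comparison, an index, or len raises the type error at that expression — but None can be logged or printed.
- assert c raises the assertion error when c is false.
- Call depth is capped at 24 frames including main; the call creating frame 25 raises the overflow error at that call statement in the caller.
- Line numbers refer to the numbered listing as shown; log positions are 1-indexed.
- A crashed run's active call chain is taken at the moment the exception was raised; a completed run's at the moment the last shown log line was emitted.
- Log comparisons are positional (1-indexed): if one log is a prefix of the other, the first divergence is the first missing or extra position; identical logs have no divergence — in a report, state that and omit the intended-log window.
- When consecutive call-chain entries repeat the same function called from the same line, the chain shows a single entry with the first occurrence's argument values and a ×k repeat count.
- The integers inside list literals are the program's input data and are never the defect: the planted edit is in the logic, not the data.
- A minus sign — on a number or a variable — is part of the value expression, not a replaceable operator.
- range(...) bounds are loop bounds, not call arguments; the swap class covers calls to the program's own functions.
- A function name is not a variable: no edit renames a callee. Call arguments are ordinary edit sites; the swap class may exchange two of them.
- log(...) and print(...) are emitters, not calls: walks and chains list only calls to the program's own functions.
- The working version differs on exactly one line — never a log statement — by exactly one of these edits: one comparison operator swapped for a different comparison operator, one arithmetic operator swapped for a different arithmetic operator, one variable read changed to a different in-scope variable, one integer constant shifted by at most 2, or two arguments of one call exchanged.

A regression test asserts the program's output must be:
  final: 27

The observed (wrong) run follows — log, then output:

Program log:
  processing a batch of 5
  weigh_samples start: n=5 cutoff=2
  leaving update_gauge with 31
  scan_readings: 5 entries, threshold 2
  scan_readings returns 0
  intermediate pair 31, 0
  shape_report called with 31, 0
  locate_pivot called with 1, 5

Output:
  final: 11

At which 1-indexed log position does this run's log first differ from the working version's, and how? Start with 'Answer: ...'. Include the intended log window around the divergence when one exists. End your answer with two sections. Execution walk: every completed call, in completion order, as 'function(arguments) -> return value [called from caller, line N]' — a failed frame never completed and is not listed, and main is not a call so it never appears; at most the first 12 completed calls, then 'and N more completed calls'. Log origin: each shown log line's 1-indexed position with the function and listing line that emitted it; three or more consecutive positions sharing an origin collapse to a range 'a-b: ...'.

Answer: at position 5 the run shows 'scan_readings returns 0' where the working version logs 'scan_readings returns 1'.
Intended log window:
  3: leaving update_gauge with 31
  4: scan_readings: 5 entries, threshold 2
  5: scan_readings returns 1
  6: intermediate pair 31, 1
Execution walk:
  update_gauge([4, 9, 12, 2, 4]) -> 31  [called from weigh_samples, line 25]
  scan_readings([4, 9, 12, 2, 4], 2) -> 0  [called from weigh_samples, line 26]
  shape_report(31, 0) -> 1  [called from weigh_samples, line 28]
  weigh_samples([4, 9, 12, 2, 4], 2) -> 1  [called from main, line 43]
  locate_pivot(1, 5) -> 11  [called from main, line 44]
Origin of each log line:
  1: emitted by main (line 42)
  2: emitted by weigh_samples (line 24)
  3: emitted by update_gauge (line 5)
  4: emitted by scan_readings (line 9)
  5: emitted by scan_readings (line 14)
  6: emitted by weigh_samples (line 27)
  7: emitted by shape_report (line 18)
  8: emitted by locate_pivot (line 31)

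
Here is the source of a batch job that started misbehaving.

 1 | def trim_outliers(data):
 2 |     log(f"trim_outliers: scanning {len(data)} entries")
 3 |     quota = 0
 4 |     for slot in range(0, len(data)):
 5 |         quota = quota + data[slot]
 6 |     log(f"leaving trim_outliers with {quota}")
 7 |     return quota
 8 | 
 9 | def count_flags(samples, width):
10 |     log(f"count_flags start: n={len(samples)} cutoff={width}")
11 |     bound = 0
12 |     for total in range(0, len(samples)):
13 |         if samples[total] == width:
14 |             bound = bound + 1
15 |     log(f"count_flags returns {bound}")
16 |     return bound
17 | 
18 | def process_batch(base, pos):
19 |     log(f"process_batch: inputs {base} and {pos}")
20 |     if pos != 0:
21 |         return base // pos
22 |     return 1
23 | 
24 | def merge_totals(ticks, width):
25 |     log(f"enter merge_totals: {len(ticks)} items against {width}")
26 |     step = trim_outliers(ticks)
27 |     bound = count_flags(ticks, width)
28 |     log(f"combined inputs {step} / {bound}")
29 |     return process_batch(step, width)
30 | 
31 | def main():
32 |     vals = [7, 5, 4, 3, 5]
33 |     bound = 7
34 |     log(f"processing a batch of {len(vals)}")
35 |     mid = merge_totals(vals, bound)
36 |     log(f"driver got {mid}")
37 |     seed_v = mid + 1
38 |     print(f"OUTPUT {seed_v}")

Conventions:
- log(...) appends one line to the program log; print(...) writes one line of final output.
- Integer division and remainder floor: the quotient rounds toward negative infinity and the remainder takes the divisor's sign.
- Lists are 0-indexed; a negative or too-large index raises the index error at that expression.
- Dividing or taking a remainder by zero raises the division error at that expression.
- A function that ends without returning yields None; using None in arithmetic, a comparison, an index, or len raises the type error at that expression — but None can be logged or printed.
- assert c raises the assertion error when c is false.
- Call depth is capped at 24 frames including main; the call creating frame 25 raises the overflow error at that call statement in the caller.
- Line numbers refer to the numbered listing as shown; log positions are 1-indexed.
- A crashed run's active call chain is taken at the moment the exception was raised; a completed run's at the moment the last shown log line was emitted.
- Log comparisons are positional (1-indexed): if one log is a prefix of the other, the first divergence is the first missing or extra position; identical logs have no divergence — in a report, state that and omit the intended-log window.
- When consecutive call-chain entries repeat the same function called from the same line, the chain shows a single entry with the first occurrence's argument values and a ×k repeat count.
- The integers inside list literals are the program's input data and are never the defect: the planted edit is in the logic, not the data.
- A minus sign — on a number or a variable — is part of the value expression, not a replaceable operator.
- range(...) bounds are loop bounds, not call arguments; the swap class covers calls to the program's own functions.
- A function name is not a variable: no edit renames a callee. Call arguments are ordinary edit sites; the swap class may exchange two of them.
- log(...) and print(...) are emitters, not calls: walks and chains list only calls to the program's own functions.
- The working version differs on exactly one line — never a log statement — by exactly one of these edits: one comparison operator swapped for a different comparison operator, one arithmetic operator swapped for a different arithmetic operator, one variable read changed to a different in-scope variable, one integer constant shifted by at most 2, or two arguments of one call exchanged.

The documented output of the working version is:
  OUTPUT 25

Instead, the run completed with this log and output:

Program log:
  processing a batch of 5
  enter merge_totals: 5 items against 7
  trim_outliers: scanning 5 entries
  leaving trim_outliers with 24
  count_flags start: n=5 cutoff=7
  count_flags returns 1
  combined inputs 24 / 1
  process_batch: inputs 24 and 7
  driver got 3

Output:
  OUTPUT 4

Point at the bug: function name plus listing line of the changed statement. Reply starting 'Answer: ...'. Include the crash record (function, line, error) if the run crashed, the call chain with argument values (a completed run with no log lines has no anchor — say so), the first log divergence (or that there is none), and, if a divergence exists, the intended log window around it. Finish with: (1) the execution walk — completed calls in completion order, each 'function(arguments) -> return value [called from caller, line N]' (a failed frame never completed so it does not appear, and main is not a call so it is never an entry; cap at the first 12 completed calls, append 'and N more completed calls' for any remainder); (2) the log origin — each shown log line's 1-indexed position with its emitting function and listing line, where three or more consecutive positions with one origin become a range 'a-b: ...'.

Answer: the defect is in merge_totals at line 29.
Key fact: Position 8 is the first bad log line: 'process_batch: inputs 24 and 7' should read 'process_batch: inputs 24 and 1'.
Call chain: main.
First divergence: position 8; shown 'process_batch: inputs 24 and 7' vs intended 'process_batch: inputs 24 and 1'.
Intended log window:
  6: count_flags returns 1
  7: combined inputs 24 / 1
  8: process_batch: inputs 24 and 1
  9: driver got 24
Execution walk:
  trim_outliers([7, 5, 4, 3, 5]) -> 24  [called from merge_totals, line 26]
  count_flags([7, 5, 4, 3, 5], 7) -> 1  [called from merge_totals, line 27]
  process_batch(24, 7) -> 3  [called from merge_totals, line 29]
  merge_totals([7, 5, 4, 3, 5], 7) -> 3  [called from main, line 35]
Log origins:
  1: emitted by main (line 34)
  2: emitted by merge_totals (line 25)
  3: emitted by trim_outliers (line 2)
  4: emitted by trim_outliers (line 6)
  5: emitted by count_flags (line 10)
  6: emitted by count_flags (line 15)
  7: emitted by merge_totals (line 28)
  8: emitted by process_batch (line 19)
  9: emitted by main (line 36)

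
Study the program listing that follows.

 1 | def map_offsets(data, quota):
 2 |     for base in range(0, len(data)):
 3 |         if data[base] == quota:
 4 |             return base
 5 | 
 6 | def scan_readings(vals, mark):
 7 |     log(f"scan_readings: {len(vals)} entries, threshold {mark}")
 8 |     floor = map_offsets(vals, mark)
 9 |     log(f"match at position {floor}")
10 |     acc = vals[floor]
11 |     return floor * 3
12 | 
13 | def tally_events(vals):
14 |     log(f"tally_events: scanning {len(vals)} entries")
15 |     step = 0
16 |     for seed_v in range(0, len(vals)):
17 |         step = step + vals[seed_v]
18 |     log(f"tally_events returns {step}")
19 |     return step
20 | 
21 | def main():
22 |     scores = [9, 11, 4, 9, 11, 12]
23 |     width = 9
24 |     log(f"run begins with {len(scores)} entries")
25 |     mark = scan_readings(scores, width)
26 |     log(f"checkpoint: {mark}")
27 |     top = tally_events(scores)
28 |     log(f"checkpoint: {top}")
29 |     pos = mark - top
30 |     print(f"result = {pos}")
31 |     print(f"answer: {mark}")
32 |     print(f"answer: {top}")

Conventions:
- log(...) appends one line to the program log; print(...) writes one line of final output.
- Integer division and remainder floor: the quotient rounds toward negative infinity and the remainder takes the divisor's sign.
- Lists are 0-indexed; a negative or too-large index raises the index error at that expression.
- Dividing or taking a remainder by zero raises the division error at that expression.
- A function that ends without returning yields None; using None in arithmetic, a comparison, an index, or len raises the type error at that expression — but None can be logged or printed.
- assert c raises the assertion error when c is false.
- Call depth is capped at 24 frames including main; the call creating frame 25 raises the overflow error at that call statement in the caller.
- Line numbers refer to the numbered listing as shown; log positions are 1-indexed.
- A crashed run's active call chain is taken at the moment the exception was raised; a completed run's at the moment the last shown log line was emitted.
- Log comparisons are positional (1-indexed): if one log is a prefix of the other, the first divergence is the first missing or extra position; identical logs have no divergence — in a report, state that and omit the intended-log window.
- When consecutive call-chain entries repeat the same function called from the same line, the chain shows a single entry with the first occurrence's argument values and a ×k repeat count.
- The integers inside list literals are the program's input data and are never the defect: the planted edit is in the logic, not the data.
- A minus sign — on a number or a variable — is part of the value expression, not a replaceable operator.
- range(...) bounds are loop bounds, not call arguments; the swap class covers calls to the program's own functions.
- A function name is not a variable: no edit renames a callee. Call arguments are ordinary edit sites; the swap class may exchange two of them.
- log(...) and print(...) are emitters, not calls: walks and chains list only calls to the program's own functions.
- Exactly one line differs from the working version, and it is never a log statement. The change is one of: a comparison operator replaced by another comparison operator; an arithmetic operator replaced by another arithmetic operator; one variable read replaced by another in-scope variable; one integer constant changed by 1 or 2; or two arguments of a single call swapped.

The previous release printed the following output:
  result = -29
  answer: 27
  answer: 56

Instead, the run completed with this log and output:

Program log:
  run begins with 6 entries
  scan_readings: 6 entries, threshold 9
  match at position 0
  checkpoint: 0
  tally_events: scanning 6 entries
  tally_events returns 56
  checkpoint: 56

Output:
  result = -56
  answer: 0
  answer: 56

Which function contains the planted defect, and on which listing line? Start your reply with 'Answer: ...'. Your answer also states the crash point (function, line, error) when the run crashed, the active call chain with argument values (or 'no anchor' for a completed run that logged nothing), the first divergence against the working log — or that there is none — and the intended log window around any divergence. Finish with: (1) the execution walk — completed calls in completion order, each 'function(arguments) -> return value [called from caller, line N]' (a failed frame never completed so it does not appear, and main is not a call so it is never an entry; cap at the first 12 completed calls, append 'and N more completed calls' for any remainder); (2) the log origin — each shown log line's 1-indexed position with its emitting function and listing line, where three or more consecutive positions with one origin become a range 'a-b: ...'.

Answer: the defect is in scan_readings at line 11.
The tell: Log line 4 is where behavior first shows: 'checkpoint: 0' appears instead of 'checkpoint: 27'.
Call chain: main.
First divergence: position 4 — the shown line 'checkpoint: 0' should read 'checkpoint: 27'.
Intended log window:
  2: scan_readings: 6 entries, threshold 9
  3: match at position 0
  4: checkpoint: 27
  5: tally_events: scanning 6 entries
Execution walk:
  map_offsets([9, 11, 4, 9, 11, 12], 9) -> 0  [called from scan_readings, line 8]
  scan_readings([9, 11, 4, 9, 11, 12], 9) -> 0  [called from main, line 25]
  tally_events([9, 11, 4, 9, 11, 12]) -> 56  [called from main, line 27]
Log line origins:
  1: logged in main at line 24
  2: logged in scan_readings at line 7
  3: logged in scan_readings at line 9
  4: logged in main at line 26
  5: logged in tally_events at line 14
  6: logged in tally_events at line 18
  7: logged in main at line 28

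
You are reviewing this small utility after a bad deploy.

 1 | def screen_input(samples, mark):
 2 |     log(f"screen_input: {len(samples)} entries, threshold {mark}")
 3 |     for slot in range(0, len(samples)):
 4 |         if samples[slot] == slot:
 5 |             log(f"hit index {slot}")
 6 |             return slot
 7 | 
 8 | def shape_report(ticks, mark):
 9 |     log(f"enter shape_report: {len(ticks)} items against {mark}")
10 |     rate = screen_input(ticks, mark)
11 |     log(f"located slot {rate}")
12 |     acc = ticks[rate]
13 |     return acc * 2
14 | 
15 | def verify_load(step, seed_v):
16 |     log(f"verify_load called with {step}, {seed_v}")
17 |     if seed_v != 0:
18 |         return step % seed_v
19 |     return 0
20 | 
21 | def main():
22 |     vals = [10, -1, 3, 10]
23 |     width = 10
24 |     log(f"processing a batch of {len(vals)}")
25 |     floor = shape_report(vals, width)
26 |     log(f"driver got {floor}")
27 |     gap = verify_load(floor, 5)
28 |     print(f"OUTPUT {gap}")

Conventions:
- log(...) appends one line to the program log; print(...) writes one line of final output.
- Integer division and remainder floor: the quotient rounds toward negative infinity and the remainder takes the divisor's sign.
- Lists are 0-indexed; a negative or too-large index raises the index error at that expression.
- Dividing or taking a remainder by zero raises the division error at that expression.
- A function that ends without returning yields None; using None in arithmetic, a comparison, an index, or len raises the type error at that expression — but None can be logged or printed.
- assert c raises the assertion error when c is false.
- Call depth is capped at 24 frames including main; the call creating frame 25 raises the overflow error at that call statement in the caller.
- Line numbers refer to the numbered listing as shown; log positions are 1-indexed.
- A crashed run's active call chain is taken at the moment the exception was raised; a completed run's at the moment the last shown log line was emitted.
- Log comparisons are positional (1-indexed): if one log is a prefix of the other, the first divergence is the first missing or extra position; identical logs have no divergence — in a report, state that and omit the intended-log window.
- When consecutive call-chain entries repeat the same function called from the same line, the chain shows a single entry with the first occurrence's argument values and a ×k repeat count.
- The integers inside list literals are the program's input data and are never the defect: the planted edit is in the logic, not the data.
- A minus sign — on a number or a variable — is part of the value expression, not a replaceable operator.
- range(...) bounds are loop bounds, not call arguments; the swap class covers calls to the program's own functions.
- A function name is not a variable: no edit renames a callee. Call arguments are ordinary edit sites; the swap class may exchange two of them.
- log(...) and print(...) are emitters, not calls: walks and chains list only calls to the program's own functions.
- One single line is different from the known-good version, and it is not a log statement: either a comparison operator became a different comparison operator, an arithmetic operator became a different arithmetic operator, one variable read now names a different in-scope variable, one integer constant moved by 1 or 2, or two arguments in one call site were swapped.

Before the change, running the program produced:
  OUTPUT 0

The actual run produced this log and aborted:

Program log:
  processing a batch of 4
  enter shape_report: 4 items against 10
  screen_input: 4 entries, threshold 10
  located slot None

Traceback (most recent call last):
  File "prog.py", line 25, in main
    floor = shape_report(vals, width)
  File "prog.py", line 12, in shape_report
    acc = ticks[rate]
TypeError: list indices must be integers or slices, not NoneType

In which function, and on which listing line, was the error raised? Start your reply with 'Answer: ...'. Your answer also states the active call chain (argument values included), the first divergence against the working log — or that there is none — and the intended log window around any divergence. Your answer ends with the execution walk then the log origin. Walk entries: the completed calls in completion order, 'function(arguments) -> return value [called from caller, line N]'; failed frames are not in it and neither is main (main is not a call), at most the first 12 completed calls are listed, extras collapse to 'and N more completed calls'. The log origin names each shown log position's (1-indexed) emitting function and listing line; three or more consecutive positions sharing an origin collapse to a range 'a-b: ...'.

Answer: the error was raised in shape_report, line 12.
Core observation: The earliest visible damage is log position 4 — 'located slot None' rather than the intended 'hit index 0'.
Call chain: main -> shape_report([10, -1, 3, 10], 10) (called at line 25).
First divergence: position 4; shown 'located slot None' vs intended 'hit index 0'.
Intended log window:
  2: enter shape_report: 4 items against 10
  3: screen_input: 4 entries, threshold 10
  4: hit index 0
  5: located slot 0
Execution walk:
  screen_input([10, -1, 3, 10], 10) -> None  [called from shape_report, line 10]
Log origin:
  1: from main, line 24
  2: from shape_report, line 9
  3: from screen_input, line 2
  4: from shape_report, line 11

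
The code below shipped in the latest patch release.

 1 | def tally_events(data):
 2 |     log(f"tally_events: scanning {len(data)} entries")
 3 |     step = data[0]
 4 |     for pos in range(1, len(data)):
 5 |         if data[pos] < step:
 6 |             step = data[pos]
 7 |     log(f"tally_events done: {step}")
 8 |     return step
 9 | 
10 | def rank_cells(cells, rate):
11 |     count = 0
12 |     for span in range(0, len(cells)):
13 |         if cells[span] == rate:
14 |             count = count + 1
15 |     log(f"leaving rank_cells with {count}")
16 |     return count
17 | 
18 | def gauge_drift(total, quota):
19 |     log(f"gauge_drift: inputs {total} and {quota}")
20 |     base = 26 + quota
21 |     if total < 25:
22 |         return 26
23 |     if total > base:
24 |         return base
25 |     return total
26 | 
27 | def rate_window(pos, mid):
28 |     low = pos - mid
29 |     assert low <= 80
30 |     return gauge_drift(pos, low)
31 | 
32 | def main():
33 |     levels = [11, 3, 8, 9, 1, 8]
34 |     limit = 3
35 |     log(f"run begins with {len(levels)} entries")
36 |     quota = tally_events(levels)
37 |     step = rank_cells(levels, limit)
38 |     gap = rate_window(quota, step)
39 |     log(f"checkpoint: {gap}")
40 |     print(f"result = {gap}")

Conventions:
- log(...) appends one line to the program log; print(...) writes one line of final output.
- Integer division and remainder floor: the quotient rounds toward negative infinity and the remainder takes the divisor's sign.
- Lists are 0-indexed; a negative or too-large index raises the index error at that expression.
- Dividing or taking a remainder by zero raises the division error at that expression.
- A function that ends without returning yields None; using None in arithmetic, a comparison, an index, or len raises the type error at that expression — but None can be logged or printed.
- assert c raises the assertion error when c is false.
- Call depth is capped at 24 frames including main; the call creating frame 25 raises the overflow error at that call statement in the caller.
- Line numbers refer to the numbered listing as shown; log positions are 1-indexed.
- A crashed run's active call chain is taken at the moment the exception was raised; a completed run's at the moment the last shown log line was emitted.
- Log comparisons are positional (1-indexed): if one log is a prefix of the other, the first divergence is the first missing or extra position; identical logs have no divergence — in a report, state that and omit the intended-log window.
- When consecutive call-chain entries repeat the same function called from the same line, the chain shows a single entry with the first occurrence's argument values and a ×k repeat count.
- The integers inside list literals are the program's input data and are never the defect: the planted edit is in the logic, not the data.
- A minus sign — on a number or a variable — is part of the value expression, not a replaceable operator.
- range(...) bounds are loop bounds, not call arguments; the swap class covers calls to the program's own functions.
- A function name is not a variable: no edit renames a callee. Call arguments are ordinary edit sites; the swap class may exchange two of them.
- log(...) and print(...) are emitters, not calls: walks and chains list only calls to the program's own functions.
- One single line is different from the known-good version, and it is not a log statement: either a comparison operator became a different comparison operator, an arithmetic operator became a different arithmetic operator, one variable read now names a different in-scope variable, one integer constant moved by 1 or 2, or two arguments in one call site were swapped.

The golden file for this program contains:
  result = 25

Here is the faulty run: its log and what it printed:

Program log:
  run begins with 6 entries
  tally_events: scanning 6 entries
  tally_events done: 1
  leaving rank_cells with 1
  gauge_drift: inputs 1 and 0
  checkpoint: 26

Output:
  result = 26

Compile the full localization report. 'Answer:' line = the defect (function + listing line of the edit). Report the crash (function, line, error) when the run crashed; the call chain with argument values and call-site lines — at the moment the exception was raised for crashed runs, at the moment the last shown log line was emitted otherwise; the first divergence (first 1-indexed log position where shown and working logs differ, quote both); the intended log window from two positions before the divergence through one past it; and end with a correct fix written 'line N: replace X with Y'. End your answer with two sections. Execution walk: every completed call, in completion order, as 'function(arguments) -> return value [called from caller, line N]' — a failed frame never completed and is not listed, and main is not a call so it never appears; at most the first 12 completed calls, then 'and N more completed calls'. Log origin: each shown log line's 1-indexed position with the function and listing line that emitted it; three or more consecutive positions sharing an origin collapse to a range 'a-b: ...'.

Answer: the defect is in gauge_drift at line 22.
The tell: The log first diverges at position 6: the faulty run prints 'checkpoint: 26' where the working version prints 'checkpoint: 25'.
Call chain: main.
First divergence: position 6; shown 'checkpoint: 26' vs intended 'checkpoint: 25'.
Intended log window:
  4: leaving rank_cells with 1
  5: gauge_drift: inputs 1 and 0
  6: checkpoint: 25
Execution walk:
  tally_events([11, 3, 8, 9, 1, 8]) -> 1  [called from main, line 36]
  rank_cells([11, 3, 8, 9, 1, 8], 3) -> 1  [called from main, line 37]
  gauge_drift(1, 0) -> 26  [called from rate_window, line 30]
  rate_window(1, 1) -> 26  [called from main, line 38]
Log origins:
  1 — main, line 35
  2 — tally_events, line 2
  3 — tally_events, line 7
  4 — rank_cells, line 15
  5 — gauge_drift, line 19
  6 — main, line 39
A correct fix: line 22: replace `26` with `25`.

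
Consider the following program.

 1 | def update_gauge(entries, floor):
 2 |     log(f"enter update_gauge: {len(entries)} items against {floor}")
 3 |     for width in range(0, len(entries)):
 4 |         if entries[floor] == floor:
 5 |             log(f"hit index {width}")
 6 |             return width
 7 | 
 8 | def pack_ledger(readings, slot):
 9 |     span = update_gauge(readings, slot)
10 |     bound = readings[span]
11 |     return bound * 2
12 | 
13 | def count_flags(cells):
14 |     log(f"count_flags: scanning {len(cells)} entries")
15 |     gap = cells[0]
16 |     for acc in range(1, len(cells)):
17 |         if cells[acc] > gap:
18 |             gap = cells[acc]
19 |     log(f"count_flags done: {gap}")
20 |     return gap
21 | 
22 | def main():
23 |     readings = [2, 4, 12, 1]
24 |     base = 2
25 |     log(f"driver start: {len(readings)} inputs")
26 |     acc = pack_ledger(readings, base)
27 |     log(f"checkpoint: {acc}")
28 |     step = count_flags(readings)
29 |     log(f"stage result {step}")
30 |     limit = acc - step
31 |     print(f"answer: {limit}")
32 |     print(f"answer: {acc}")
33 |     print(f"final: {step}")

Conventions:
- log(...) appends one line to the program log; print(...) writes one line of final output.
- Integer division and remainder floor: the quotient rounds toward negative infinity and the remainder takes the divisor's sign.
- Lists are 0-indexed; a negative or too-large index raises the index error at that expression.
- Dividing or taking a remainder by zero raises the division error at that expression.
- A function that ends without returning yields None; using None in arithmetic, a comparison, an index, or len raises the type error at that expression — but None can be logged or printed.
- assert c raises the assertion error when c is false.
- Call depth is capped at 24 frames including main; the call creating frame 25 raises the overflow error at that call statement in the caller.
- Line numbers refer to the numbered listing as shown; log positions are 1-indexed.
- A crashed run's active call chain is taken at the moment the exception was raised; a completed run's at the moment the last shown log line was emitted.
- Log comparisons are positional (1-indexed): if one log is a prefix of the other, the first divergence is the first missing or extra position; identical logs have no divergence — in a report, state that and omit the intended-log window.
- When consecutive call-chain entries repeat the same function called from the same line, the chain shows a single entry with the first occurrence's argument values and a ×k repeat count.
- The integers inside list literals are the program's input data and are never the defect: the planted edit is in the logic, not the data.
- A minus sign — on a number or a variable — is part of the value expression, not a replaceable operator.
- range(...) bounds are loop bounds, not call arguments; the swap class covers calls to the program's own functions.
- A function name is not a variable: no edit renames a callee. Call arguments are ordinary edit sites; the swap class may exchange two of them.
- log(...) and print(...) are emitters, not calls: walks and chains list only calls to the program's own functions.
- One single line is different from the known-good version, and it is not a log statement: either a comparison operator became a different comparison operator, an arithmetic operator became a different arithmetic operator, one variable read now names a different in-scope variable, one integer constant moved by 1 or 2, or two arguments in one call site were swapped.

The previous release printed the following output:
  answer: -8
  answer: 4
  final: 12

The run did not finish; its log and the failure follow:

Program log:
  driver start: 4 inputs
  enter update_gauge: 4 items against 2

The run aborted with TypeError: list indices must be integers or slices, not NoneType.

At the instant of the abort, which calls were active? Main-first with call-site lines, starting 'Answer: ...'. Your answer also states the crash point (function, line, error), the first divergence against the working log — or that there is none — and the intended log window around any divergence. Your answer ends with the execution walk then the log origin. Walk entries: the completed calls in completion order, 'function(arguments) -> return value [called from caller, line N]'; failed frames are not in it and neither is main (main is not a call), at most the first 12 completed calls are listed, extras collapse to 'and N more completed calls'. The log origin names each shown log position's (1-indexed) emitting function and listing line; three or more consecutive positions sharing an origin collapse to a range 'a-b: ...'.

Answer: main -> pack_ledger (called at line 26).
The tell: The log ends early — 2 lines, where the working version next logs 'hit index 0'.
Crash: pack_ledger, line 10, TypeError.
First divergence: position 3; the shown log stops at 2 lines while the working version next logs 'hit index 0'.
Intended log window:
  1: driver start: 4 inputs
  2: enter update_gauge: 4 items against 2
  3: hit index 0
  4: checkpoint: 4
Execution walk:
  update_gauge([2, 4, 12, 1], 2) -> None  [called from pack_ledger, line 9]
Log origin:
  1: emitted by main (line 25)
  2: emitted by update_gauge (line 2)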